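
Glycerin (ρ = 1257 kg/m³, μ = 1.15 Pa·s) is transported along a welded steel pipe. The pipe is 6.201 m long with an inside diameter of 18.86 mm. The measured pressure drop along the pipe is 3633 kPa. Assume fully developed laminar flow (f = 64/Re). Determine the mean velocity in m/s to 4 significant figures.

V ≈ 5.663 m/s

For laminar flow, f = 64/Re with Re = ρVD/μ, so Darcy-Weisbach reduces to ΔP = 32μLV/D². Solving for V: V = ΔP·D²/(32μL) = 3.633e+06·(0.01886)²/(32·1.15·6.201) = 5.663 m/s.
Check: Re = ρVD/μ = 1257·5.663·0.01886/1.15 = 116.7 < 2300, so the laminar assumption holds.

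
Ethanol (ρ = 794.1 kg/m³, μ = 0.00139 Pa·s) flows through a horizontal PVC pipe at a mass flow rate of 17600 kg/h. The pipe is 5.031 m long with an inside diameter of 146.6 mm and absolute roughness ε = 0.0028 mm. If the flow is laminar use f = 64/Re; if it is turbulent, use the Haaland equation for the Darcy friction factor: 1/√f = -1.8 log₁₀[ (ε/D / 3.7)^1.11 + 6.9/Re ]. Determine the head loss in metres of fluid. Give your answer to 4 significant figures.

ṁ = 17600 kg/h = 17600/3600 = 4.889 kg/s.
A = πD²/4 = π(0.1466)²/4 = 0.01688 m²; mean velocity V = ṁ/(ρA) = 4.889/(794.1 · 0.01688) = 0.3647 m/s.
Reynolds number Re = ρVD/μ = 794.1 · 0.3647 · 0.1466 / 0.00139 = 3.055e+04.
Re > 4000 → turbulent. Relative roughness ε/D = 2.8e-06/0.1466 = 1.91e-05. Haaland: 1/√f = -1.8 log₁₀[(1.91e-05/3.7)^1.11 + 6.9/3.055e+04] = -1.8 log₁₀[1.35e-06 + 0.000226] = 6.558, so f = 0.02325.
Darcy-Weisbach: ΔP = f(L/D)(ρV²/2) = 0.02325·(5.031/0.1466)·(794.1·0.3647²/2) = 0.02325·34.32·52.82 = 42.14 Pa.
Head loss h_f = ΔP/(ρg) = 42.14/(794.1·9.81) = 0.005410 m.

h_f ≈ 0.005410 m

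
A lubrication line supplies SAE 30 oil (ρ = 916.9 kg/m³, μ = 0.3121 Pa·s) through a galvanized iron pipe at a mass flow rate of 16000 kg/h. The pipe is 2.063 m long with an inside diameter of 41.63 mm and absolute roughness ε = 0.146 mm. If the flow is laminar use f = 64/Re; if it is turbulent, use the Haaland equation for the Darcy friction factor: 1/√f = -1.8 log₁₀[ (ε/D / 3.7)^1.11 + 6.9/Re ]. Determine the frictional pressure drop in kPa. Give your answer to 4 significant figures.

ṁ = 16000 kg/h = 16000/3600 = 4.444 kg/s.
A = πD²/4 = π(0.04163)²/4 = 0.001361 m²; mean velocity V = ṁ/(ρA) = 4.444/(916.9 · 0.001361) = 3.561 m/s.
Reynolds number Re = ρVD/μ = 916.9 · 3.561 · 0.04163 / 0.312 = 435.5.
Re < 2300 → laminar flow, so f = 64/Re = 64/435.5 = 0.1469 (the turbulent correlation is not needed).
Darcy-Weisbach: ΔP = f(L/D)(ρV²/2) = 0.1469·(2.063/0.04163)·(916.9·3.561²/2) = 0.1469·49.56·5814 = 4.234e+04 Pa.
ΔP = 4.234e+04 Pa = 42.34 kPa.

ΔP ≈ 42.34 kPa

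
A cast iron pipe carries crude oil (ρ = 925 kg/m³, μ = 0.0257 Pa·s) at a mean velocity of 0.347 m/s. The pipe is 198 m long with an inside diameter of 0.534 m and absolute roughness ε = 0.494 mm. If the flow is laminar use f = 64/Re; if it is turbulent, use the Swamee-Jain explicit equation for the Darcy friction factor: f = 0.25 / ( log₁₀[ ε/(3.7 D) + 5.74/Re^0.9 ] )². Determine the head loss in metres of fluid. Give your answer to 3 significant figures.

Reynolds number Re = ρVD/μ = 925 · 0.347 · 0.534 / 0.0257 = 6669.
Re > 4000 → turbulent. Relative roughness ε/D = 0.000494/0.534 = 0.000925. Swamee-Jain: f = 0.25/(log₁₀[0.000925/3.7 + 5.74/6669^0.9])² = 0.25/(log₁₀[0.00025 + 0.00208])² = 0.25/(-2.633)² = 0.03605.
Darcy-Weisbach: ΔP = f(L/D)(ρV²/2) = 0.03605·(198/0.534)·(925·0.347²/2) = 0.03605·370.8·55.69 = 744.4 Pa.
Head loss h_f = ΔP/(ρg) = 744.4/(925·9.81) = 0.0820 m.

h_f ≈ 0.0820 m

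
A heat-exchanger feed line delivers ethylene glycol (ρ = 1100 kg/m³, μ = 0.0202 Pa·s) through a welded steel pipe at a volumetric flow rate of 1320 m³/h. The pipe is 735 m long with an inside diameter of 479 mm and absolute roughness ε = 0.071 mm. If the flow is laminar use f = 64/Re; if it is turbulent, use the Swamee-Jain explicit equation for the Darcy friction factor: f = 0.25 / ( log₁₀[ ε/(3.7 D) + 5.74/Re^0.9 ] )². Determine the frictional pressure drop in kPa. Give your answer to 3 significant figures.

Q = 1320 m³/h = 1320/3600 = 0.3667 m³/s.
Cross-sectional area A = πD²/4 = π(0.479)²/4 = 0.1802 m²; mean velocity V = Q/A = 0.3667/0.1802 = 2.035 m/s.
Reynolds number Re = ρVD/μ = 1100 · 2.035 · 0.479 / 0.0202 = 5.307e+04.
Re > 4000 → turbulent. Relative roughness ε/D = 7.1e-05/0.479 = 0.000148. Swamee-Jain: f = 0.25/(log₁₀[0.000148/3.7 + 5.74/5.307e+04^0.9])² = 0.25/(log₁₀[4.01e-05 + 0.000321])² = 0.25/(-3.442)² = 0.0211.
Darcy-Weisbach: ΔP = f(L/D)(ρV²/2) = 0.0211·(735/0.479)·(1100·2.035²/2) = 0.0211·1534·2277 = 7.371e+04 Pa.
ΔP = 7.371e+04 Pa = 73.7 kPa.

ΔP ≈ 73.7 kPa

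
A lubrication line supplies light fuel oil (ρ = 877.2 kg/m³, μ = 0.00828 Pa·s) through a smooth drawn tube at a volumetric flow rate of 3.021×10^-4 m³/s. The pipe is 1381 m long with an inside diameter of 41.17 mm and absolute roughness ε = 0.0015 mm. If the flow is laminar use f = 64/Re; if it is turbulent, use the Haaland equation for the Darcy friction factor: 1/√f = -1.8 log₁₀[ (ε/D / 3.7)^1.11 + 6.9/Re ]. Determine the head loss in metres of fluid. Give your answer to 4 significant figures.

h_f ≈ 5.693 m

Cross-sectional area A = πD²/4 = π(0.04117)²/4 = 0.001331 m²; mean velocity V = Q/A = 0.0003021/0.001331 = 0.2269 m/s.
Reynolds number Re = ρVD/μ = 877.2 · 0.2269 · 0.04117 / 0.00828 = 989.8.
Re < 2300 → laminar flow, so f = 64/Re = 64/989.8 = 0.06466 (the turbulent correlation is not needed).
Darcy-Weisbach: ΔP = f(L/D)(ρV²/2) = 0.06466·(1381/0.04117)·(877.2·0.2269²/2) = 0.06466·3.354e+04·22.59 = 4.899e+04 Pa.
Head loss h_f = ΔP/(ρg) = 4.899e+04/(877.2·9.81) = 5.693 m.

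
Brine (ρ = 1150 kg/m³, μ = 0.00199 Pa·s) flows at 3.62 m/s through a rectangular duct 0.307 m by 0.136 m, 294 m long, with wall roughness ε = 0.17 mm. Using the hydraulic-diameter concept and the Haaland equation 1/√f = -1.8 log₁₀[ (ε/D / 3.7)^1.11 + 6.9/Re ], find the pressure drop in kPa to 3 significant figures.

ΔP ≈ 234 kPa

Hydraulic diameter D_h = 4A/P = 4·(0.307·0.136)/(2·(0.307+0.136)) = 0.167/0.886 = 0.1885 m.
Re = ρVD_h/μ = 1150·3.62·0.1885/0.00199 = 3.943e+05.
ε/D_h = 0.00017/0.1885 = 0.000902; Haaland gives 1/√f = -1.8 log₁₀[9.76e-05+1.75e-05] = 7.09, so f = 0.01989.
ΔP = f(L/D_h)(ρV²/2) = 0.01989·294/0.1885·7535 = 2.338e+05 Pa.
ΔP = 234 kPa.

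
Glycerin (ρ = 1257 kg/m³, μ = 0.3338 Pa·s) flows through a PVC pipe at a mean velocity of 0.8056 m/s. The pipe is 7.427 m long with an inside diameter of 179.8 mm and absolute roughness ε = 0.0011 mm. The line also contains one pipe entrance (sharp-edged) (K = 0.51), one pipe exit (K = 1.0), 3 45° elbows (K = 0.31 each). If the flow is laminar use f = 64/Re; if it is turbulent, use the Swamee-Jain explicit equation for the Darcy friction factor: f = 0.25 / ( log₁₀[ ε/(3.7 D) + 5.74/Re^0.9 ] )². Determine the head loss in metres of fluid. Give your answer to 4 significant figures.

h_f ≈ 0.2410 m

Reynolds number Re = ρVD/μ = 1257 · 0.8056 · 0.1798 / 0.334 = 545.5.
Re < 2300 → laminar flow, so f = 64/Re = 64/545.5 = 0.1173 (the turbulent correlation is not needed).
Total minor-loss coefficient ΣK = 1·0.51 + 1·1 + 3·0.31 = 2.44.
ΔP = [f·L/D + ΣK]·(ρV²/2) = [0.1173·7.427/0.1798 + 2.44]·(1257·0.8056²/2) = [4.847 + 2.44]·407.9 = 2972 Pa.
Head loss h_f = ΔP/(ρg) = 2972/(1257·9.81) = 0.2410 m.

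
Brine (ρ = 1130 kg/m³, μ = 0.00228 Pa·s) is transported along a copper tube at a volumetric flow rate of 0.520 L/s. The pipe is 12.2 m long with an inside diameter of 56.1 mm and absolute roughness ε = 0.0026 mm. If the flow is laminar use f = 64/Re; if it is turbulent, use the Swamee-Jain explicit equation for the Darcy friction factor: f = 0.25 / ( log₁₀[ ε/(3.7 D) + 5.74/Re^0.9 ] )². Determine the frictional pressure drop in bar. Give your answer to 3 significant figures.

Q = 0.520 L/s = 0.520/1000 = 0.00052 m³/s.
Cross-sectional area A = πD²/4 = π(0.0561)²/4 = 0.002472 m²; mean velocity V = Q/A = 0.00052/0.002472 = 0.2104 m/s.
Reynolds number Re = ρVD/μ = 1130 · 0.2104 · 0.0561 / 0.00228 = 5849.
Re > 4000 → turbulent. Relative roughness ε/D = 2.6e-06/0.0561 = 4.63e-05. Swamee-Jain: f = 0.25/(log₁₀[4.63e-05/3.7 + 5.74/5849^0.9])² = 0.25/(log₁₀[1.25e-05 + 0.00234])² = 0.25/(-2.629)² = 0.03617.
Darcy-Weisbach: ΔP = f(L/D)(ρV²/2) = 0.03617·(12.2/0.0561)·(1130·0.2104²/2) = 0.03617·217.5·25 = 196.7 Pa.
ΔP = 196.7 Pa = 0.00197 bar.

ΔP ≈ 0.00197 bar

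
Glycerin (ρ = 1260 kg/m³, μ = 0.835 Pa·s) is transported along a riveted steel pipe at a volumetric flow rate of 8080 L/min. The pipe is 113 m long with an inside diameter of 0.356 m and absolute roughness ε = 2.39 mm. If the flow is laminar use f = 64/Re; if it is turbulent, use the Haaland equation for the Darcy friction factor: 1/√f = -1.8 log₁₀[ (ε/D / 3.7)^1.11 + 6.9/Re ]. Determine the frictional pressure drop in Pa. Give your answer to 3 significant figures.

Q = 8080 L/min = 8080/60000 = 0.1347 m³/s.
Cross-sectional area A = πD²/4 = π(0.356)²/4 = 0.09954 m²; mean velocity V = Q/A = 0.1347/0.09954 = 1.353 m/s.
Reynolds number Re = ρVD/μ = 1260 · 1.353 · 0.356 / 0.835 = 726.8.
Re < 2300 → laminar flow, so f = 64/Re = 64/726.8 = 0.08806 (the turbulent correlation is not needed).
Darcy-Weisbach: ΔP = f(L/D)(ρV²/2) = 0.08806·(113/0.356)·(1260·1.353²/2) = 0.08806·317.4·1153 = 3.223e+04 Pa.

ΔP ≈ 32200 Pa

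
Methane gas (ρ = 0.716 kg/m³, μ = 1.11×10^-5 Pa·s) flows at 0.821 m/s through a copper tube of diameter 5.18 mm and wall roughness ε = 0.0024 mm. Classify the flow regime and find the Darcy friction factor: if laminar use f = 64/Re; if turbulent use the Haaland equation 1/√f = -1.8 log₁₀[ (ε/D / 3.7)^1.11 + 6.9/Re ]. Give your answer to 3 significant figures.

Re = ρVD/μ = 0.716·0.821·0.00518/1.11e-05 = 274.3.
Re < 2300 → laminar, so f = 64/Re = 0.2333 (roughness is irrelevant in laminar flow).

f ≈ 0.233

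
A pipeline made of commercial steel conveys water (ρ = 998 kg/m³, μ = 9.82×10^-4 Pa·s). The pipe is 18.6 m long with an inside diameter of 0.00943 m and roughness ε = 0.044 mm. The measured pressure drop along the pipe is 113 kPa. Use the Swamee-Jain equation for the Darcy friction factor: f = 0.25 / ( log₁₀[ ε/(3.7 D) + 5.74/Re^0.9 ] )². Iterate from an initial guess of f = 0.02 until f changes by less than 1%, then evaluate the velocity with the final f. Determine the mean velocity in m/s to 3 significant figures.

Rearranging Darcy-Weisbach: V = √(2·ΔP·D/(f·L·ρ)). With ε/D = 4.4e-05/0.00943 = 0.00467, iterate starting from f = 0.02:
  f = 0.02 → V = √(2·1.13e+05·0.00943/(0.02·18.6·998)) = 2.396 m/s; Re = ρVD/μ = 2.296e+04; f → 0.034
  f = 0.034 → V = 1.837 m/s; Re = 1.761e+04; f → 0.03501
  f = 0.03501 → V = 1.811 m/s; Re = 1.735e+04; f → 0.03507
Converged (Δf/f < 1%). With the final f = 0.03507: V = √(2·1.13e+05·0.00943/(0.03507·18.6·998)) = 1.809 m/s.

V ≈ 1.81 m/s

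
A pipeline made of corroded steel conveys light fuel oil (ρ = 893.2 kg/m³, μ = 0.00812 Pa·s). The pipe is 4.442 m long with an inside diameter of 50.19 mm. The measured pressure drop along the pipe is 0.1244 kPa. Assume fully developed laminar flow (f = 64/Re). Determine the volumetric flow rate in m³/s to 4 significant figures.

For laminar flow, f = 64/Re with Re = ρVD/μ, so Darcy-Weisbach reduces to ΔP = 32μLV/D². Solving for V: V = ΔP·D²/(32μL) = 124.4·(0.05019)²/(32·0.00812·4.442) = 0.2715 m/s.
Check: Re = ρVD/μ = 893.2·0.2715·0.05019/0.00812 = 1499 < 2300, so the laminar assumption holds.
Q = V·A = 0.2715·(π/4·0.05019²) = 0.0005371 m³/s = 5.371×10^-4 m³/s.

Q ≈ 5.371×10^-4 m³/s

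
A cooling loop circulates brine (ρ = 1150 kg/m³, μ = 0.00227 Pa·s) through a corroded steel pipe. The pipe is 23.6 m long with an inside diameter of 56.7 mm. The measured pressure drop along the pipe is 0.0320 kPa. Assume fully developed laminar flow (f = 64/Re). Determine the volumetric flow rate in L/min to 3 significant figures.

Q ≈ 9.09 L/min

For laminar flow, f = 64/Re with Re = ρVD/μ, so Darcy-Weisbach reduces to ΔP = 32μLV/D². Solving for V: V = ΔP·D²/(32μL) = 32·(0.0567)²/(32·0.00227·23.6) = 0.06001 m/s.
Check: Re = ρVD/μ = 1150·0.06001·0.0567/0.00227 = 1724 < 2300, so the laminar assumption holds.
Q = V·A = 0.06001·(π/4·0.0567²) = 0.0001515 m³/s = 9.09 L/min.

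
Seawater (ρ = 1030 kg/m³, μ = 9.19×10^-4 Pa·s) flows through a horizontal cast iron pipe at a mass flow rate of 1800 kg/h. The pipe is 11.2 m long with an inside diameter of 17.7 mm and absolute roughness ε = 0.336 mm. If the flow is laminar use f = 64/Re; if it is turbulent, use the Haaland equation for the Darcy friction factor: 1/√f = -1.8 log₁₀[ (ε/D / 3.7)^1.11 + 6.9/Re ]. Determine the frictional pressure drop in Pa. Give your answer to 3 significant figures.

ΔP ≈ 61800 Pa

ṁ = 1800 kg/h = 1800/3600 = 0.5 kg/s.
A = πD²/4 = π(0.0177)²/4 = 0.0002461 m²; mean velocity V = ṁ/(ρA) = 0.5/(1030 · 0.0002461) = 1.973 m/s.
Reynolds number Re = ρVD/μ = 1030 · 1.973 · 0.0177 / 0.000919 = 3.914e+04.
Re > 4000 → turbulent. Relative roughness ε/D = 0.000336/0.0177 = 0.019. Haaland: 1/√f = -1.8 log₁₀[(0.019/3.7)^1.11 + 6.9/3.914e+04] = -1.8 log₁₀[0.00287 + 0.000176] = 4.529, so f = 0.04876.
Darcy-Weisbach: ΔP = f(L/D)(ρV²/2) = 0.04876·(11.2/0.0177)·(1030·1.973²/2) = 0.04876·632.8·2004 = 6.185e+04 Pa.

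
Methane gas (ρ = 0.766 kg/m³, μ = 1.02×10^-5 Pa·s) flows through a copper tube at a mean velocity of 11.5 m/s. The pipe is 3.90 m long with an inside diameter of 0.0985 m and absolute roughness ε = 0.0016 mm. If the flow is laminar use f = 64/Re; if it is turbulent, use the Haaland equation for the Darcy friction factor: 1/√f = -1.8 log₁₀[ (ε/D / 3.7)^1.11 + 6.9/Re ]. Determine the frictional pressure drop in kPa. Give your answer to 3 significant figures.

Reynolds number Re = ρVD/μ = 0.766 · 11.5 · 0.0985 / 1.02e-05 = 8.507e+04.
Re > 4000 → turbulent. Relative roughness ε/D = 1.6e-06/0.0985 = 1.62e-05. Haaland: 1/√f = -1.8 log₁₀[(1.62e-05/3.7)^1.11 + 6.9/8.507e+04] = -1.8 log₁₀[1.13e-06 + 8.11e-05] = 7.353, so f = 0.0185.
Darcy-Weisbach: ΔP = f(L/D)(ρV²/2) = 0.0185·(3.9/0.0985)·(0.766·11.5²/2) = 0.0185·39.59·50.65 = 37.09 Pa.
ΔP = 37.09 Pa = 0.0371 kPa.

ΔP ≈ 0.0371 kPa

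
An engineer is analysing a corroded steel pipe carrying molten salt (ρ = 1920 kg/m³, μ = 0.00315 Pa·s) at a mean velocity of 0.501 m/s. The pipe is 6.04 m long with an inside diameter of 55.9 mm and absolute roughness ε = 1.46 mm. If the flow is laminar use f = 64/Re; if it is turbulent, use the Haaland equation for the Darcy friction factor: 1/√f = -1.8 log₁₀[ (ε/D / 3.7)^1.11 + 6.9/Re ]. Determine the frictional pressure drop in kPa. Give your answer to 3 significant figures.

Reynolds number Re = ρVD/μ = 1920 · 0.501 · 0.0559 / 0.00315 = 1.707e+04.
Re > 4000 → turbulent. Relative roughness ε/D = 0.00146/0.0559 = 0.0261. Haaland: 1/√f = -1.8 log₁₀[(0.0261/3.7)^1.11 + 6.9/1.707e+04] = -1.8 log₁₀[0.00409 + 0.000404] = 4.225, so f = 0.05603.
Darcy-Weisbach: ΔP = f(L/D)(ρV²/2) = 0.05603·(6.04/0.0559)·(1920·0.501²/2) = 0.05603·108.1·241 = 1459 Pa.
ΔP = 1459 Pa = 1.46 kPa.

ΔP ≈ 1.46 kPa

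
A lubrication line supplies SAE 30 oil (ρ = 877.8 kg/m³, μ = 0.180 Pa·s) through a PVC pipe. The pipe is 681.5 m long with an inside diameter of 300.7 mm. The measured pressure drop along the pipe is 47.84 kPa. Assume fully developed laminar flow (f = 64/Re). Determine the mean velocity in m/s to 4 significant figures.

V ≈ 1.102 m/s

For laminar flow, f = 64/Re with Re = ρVD/μ, so Darcy-Weisbach reduces to ΔP = 32μLV/D². Solving for V: V = ΔP·D²/(32μL) = 4.784e+04·(0.3007)²/(32·0.18·681.5) = 1.102 m/s.
Check: Re = ρVD/μ = 877.8·1.102·0.3007/0.18 = 1616 < 2300, so the laminar assumption holds.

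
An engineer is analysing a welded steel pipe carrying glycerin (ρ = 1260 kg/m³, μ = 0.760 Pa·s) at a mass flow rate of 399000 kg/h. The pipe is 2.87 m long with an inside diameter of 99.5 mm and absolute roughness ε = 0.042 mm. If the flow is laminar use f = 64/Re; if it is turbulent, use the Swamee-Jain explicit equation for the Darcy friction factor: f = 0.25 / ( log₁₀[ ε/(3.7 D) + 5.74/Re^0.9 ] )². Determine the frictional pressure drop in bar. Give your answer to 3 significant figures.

ṁ = 399000 kg/h = 399000/3600 = 110.8 kg/s.
A = πD²/4 = π(0.0995)²/4 = 0.007776 m²; mean velocity V = ṁ/(ρA) = 110.8/(1260 · 0.007776) = 11.31 m/s.
Reynolds number Re = ρVD/μ = 1260 · 11.31 · 0.0995 / 0.76 = 1866.
Re < 2300 → laminar flow, so f = 64/Re = 64/1866 = 0.0343 (the turbulent correlation is not needed).
Darcy-Weisbach: ΔP = f(L/D)(ρV²/2) = 0.0343·(2.87/0.0995)·(1260·11.31²/2) = 0.0343·28.84·8.062e+04 = 7.976e+04 Pa.
ΔP = 7.976e+04 Pa = 0.798 bar.

ΔP ≈ 0.798 bar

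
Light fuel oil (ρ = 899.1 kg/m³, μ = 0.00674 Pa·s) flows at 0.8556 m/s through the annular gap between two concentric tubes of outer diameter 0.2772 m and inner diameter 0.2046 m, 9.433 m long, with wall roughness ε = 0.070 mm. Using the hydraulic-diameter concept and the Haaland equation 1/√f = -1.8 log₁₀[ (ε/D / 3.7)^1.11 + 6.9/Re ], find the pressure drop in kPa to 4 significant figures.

Hydraulic diameter D_h = 4A/P = D_o - D_i = 0.2772 - 0.2046 = 0.0726 m.
Re = ρVD_h/μ = 899.1·0.8556·0.0726/0.00674 = 8286.
ε/D_h = 7e-05/0.0726 = 0.000964; Haaland gives 1/√f = -1.8 log₁₀[0.000105+0.000833] = 5.45, so f = 0.03367.
ΔP = f(L/D_h)(ρV²/2) = 0.03367·9.433/0.0726·329.1 = 1440 Pa.
ΔP = 1.440 kPa.

ΔP ≈ 1.440 kPa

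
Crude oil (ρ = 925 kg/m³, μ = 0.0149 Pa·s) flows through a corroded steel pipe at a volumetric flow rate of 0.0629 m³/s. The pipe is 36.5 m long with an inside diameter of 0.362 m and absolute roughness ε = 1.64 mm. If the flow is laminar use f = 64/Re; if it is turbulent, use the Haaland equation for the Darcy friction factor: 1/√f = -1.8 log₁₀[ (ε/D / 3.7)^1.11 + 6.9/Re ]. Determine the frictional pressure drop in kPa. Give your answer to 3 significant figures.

Cross-sectional area A = πD²/4 = π(0.362)²/4 = 0.1029 m²; mean velocity V = Q/A = 0.0629/0.1029 = 0.6111 m/s.
Reynolds number Re = ρVD/μ = 925 · 0.6111 · 0.362 / 0.0149 = 1.373e+04.
Re > 4000 → turbulent. Relative roughness ε/D = 0.00164/0.362 = 0.00453. Haaland: 1/√f = -1.8 log₁₀[(0.00453/3.7)^1.11 + 6.9/1.373e+04] = -1.8 log₁₀[0.000586 + 0.000502] = 5.334, so f = 0.03515.
Darcy-Weisbach: ΔP = f(L/D)(ρV²/2) = 0.03515·(36.5/0.362)·(925·0.6111²/2) = 0.03515·100.8·172.7 = 612.2 Pa.
ΔP = 612.2 Pa = 0.612 kPa.

ΔP ≈ 0.612 kPa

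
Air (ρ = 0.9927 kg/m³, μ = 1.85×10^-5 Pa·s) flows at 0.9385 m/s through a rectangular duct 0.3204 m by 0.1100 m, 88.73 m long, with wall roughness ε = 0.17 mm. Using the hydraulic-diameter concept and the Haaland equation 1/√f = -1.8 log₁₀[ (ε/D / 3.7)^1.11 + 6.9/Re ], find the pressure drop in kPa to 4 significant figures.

Hydraulic diameter D_h = 4A/P = 4·(0.3204·0.11)/(2·(0.3204+0.11)) = 0.141/0.8608 = 0.1638 m.
Re = ρVD_h/μ = 0.9927·0.9385·0.1638/1.85e-05 = 8248.
ε/D_h = 0.00017/0.1638 = 0.00104; Haaland gives 1/√f = -1.8 log₁₀[0.000114+0.000837] = 5.44, so f = 0.0338.
ΔP = f(L/D_h)(ρV²/2) = 0.0338·88.73/0.1638·0.4372 = 8.005 Pa.
ΔP = 0.008005 kPa.

ΔP ≈ 0.008005 kPa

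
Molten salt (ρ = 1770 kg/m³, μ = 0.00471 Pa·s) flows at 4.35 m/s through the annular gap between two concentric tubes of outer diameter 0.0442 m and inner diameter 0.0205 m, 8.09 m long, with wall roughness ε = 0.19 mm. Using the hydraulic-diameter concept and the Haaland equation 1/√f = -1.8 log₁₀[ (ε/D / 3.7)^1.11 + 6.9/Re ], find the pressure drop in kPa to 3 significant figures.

ΔP ≈ 211 kPa

Hydraulic diameter D_h = 4A/P = D_o - D_i = 0.0442 - 0.0205 = 0.0237 m.
Re = ρVD_h/μ = 1770·4.35·0.0237/0.00471 = 3.874e+04.
ε/D_h = 0.00019/0.0237 = 0.00802; Haaland gives 1/√f = -1.8 log₁₀[0.0011+0.000178] = 5.206, so f = 0.0369.
ΔP = f(L/D_h)(ρV²/2) = 0.0369·8.09/0.0237·1.675e+04 = 2.109e+05 Pa.
ΔP = 211 kPa.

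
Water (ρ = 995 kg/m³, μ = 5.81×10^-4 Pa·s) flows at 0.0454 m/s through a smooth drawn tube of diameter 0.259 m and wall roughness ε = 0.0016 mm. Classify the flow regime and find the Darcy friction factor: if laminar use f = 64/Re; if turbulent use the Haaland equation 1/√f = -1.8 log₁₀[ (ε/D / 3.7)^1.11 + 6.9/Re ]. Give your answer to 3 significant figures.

Re = ρVD/μ = 995·0.0454·0.259/0.000581 = 2.014e+04.
Re > 4000 → turbulent. ε/D = 1.6e-06/0.259 = 6.18e-06; Haaland: 1/√f = -1.8 log₁₀[3.86e-07 + 0.000343] = 6.236, so f = 0.02571.

f ≈ 0.0257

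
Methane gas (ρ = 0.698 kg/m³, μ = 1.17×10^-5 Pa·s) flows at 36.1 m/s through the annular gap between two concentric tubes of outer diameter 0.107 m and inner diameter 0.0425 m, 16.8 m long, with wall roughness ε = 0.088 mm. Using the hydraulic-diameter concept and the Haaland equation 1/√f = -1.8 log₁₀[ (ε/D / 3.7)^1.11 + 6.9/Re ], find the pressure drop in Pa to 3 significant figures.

Hydraulic diameter D_h = 4A/P = D_o - D_i = 0.107 - 0.0425 = 0.0645 m.
Re = ρVD_h/μ = 0.698·36.1·0.0645/1.17e-05 = 1.389e+05.
ε/D_h = 8.8e-05/0.0645 = 0.00136; Haaland gives 1/√f = -1.8 log₁₀[0.000155+4.97e-05] = 6.642, so f = 0.02267.
ΔP = f(L/D_h)(ρV²/2) = 0.02267·16.8/0.0645·454.8 = 2685 Pa.

ΔP ≈ 2690 Pa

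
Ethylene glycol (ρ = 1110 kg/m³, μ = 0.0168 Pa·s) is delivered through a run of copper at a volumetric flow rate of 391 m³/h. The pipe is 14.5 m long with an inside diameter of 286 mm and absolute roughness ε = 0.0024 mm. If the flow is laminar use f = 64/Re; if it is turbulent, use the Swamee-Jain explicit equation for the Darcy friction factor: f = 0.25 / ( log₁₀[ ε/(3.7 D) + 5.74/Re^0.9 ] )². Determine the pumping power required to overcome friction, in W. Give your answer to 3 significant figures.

P ≈ 201 W

Q = 391 m³/h = 391/3600 = 0.1086 m³/s.
Cross-sectional area A = πD²/4 = π(0.286)²/4 = 0.06424 m²; mean velocity V = Q/A = 0.1086/0.06424 = 1.691 m/s.
Reynolds number Re = ρVD/μ = 1110 · 1.691 · 0.286 / 0.0168 = 3.195e+04.
Re > 4000 → turbulent. Relative roughness ε/D = 2.4e-06/0.286 = 8.39e-06. Swamee-Jain: f = 0.25/(log₁₀[8.39e-06/3.7 + 5.74/3.195e+04^0.9])² = 0.25/(log₁₀[2.27e-06 + 0.000507])² = 0.25/(-3.293)² = 0.02305.
Darcy-Weisbach: ΔP = f(L/D)(ρV²/2) = 0.02305·(14.5/0.286)·(1110·1.691²/2) = 0.02305·50.7·1586 = 1854 Pa.
Pumping power P = QΔP = 0.1086·1854 = 201.4 W = 201 W.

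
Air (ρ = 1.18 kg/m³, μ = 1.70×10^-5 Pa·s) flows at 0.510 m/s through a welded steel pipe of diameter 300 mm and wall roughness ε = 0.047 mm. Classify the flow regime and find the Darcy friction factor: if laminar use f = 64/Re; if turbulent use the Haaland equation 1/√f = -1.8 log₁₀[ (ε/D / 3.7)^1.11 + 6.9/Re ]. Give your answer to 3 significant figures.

f ≈ 0.0306

Re = ρVD/μ = 1.18·0.51·0.3/1.7e-05 = 1.062e+04.
Re > 4000 → turbulent. ε/D = 4.7e-05/0.3 = 0.000157; Haaland: 1/√f = -1.8 log₁₀[1.4e-05 + 0.00065] = 5.72, so f = 0.03056.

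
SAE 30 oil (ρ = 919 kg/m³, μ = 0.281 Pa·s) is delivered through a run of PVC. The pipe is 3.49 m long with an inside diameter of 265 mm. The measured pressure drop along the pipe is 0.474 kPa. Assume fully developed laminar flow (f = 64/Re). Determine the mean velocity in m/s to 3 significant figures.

For laminar flow, f = 64/Re with Re = ρVD/μ, so Darcy-Weisbach reduces to ΔP = 32μLV/D². Solving for V: V = ΔP·D²/(32μL) = 474·(0.265)²/(32·0.281·3.49) = 1.061 m/s.
Check: Re = ρVD/μ = 919·1.061·0.265/0.281 = 919.3 < 2300, so the laminar assumption holds.

V ≈ 1.06 m/s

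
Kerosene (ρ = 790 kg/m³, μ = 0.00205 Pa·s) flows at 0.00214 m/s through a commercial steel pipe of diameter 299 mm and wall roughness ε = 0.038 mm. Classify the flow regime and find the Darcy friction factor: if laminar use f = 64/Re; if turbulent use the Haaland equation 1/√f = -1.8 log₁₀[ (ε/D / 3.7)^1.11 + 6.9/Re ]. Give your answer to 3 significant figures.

Re = ρVD/μ = 790·0.00214·0.299/0.00205 = 246.6.
Re < 2300 → laminar, so f = 64/Re = 0.2596 (roughness is irrelevant in laminar flow).

f ≈ 0.260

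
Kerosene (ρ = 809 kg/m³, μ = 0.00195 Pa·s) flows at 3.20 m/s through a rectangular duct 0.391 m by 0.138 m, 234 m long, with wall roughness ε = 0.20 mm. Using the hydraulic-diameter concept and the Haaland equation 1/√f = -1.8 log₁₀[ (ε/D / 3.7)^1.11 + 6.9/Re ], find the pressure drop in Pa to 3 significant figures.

ΔP ≈ 97500 Pa

Hydraulic diameter D_h = 4A/P = 4·(0.391·0.138)/(2·(0.391+0.138)) = 0.2158/1.058 = 0.204 m.
Re = ρVD_h/μ = 809·3.2·0.204/0.00195 = 2.708e+05.
ε/D_h = 0.0002/0.204 = 0.00098; Haaland gives 1/√f = -1.8 log₁₀[0.000107+2.55e-05] = 6.98, so f = 0.02053.
ΔP = f(L/D_h)(ρV²/2) = 0.02053·234/0.204·4142 = 9.753e+04 Pa.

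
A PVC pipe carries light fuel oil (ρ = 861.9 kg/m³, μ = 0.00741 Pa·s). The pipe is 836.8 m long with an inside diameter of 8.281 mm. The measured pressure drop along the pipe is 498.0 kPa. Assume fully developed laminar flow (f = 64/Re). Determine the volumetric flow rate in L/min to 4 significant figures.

Q ≈ 0.5562 L/min

For laminar flow, f = 64/Re with Re = ρVD/μ, so Darcy-Weisbach reduces to ΔP = 32μLV/D². Solving for V: V = ΔP·D²/(32μL) = 4.98e+05·(0.008281)²/(32·0.00741·836.8) = 0.1721 m/s.
Check: Re = ρVD/μ = 861.9·0.1721·0.008281/0.00741 = 165.8 < 2300, so the laminar assumption holds.
Q = V·A = 0.1721·(π/4·0.008281²) = 9.27e-06 m³/s = 0.5562 L/min.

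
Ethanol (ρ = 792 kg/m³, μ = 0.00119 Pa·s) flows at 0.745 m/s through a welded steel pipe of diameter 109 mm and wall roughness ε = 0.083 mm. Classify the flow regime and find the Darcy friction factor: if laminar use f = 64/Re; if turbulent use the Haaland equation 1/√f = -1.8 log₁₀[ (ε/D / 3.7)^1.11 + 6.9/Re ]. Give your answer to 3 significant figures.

Re = ρVD/μ = 792·0.745·0.109/0.00119 = 5.405e+04.
Re > 4000 → turbulent. ε/D = 8.3e-05/0.109 = 0.000761; Haaland: 1/√f = -1.8 log₁₀[8.09e-05 + 0.000128] = 6.625, so f = 0.02278.

f ≈ 0.0228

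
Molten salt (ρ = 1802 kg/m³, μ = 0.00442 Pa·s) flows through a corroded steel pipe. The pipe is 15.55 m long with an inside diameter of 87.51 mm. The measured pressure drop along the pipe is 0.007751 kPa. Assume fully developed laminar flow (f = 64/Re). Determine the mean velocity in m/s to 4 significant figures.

For laminar flow, f = 64/Re with Re = ρVD/μ, so Darcy-Weisbach reduces to ΔP = 32μLV/D². Solving for V: V = ΔP·D²/(32μL) = 7.751·(0.08751)²/(32·0.00442·15.55) = 0.02699 m/s.
Check: Re = ρVD/μ = 1802·0.02699·0.08751/0.00442 = 962.9 < 2300, so the laminar assumption holds.

V ≈ 0.02699 m/s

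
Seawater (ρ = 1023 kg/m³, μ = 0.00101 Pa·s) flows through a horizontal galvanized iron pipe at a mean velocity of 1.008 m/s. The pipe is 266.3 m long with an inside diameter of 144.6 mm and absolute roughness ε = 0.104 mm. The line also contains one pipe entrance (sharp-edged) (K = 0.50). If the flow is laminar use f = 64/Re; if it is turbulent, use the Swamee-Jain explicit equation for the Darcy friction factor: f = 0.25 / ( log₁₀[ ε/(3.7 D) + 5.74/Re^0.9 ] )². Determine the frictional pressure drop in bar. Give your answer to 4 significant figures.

ΔP ≈ 0.1988 bar

Reynolds number Re = ρVD/μ = 1023 · 1.008 · 0.1446 / 0.00101 = 1.476e+05.
Re > 4000 → turbulent. Relative roughness ε/D = 0.000104/0.1446 = 0.000719. Swamee-Jain: f = 0.25/(log₁₀[0.000719/3.7 + 5.74/1.476e+05^0.9])² = 0.25/(log₁₀[0.000194 + 0.000128])² = 0.25/(-3.492)² = 0.0205.
Total minor-loss coefficient ΣK = 1·0.5 = 0.5.
ΔP = [f·L/D + ΣK]·(ρV²/2) = [0.0205·266.3/0.1446 + 0.5]·(1023·1.008²/2) = [37.76 + 0.5]·519.7 = 1.988e+04 Pa.
ΔP = 1.988e+04 Pa = 0.1988 bar.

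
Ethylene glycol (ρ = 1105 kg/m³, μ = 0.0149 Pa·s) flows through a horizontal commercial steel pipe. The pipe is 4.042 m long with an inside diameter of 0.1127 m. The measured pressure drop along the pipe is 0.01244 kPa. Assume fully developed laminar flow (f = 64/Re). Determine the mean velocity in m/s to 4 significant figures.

For laminar flow, f = 64/Re with Re = ρVD/μ, so Darcy-Weisbach reduces to ΔP = 32μLV/D². Solving for V: V = ΔP·D²/(32μL) = 12.44·(0.1127)²/(32·0.0149·4.042) = 0.08199 m/s.
Check: Re = ρVD/μ = 1105·0.08199·0.1127/0.0149 = 685.2 < 2300, so the laminar assumption holds.

V ≈ 0.08199 m/s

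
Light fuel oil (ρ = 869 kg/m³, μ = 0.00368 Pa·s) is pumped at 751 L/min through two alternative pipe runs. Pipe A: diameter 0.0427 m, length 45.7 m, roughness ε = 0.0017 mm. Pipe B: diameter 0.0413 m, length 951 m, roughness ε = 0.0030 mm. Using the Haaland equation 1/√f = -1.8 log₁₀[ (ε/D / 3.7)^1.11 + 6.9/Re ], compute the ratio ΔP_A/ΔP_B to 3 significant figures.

ΔP_A/ΔP_B ≈ 0.0406

Pipe A: V = Q/A = 0.01252/0.001432 = 8.741 m/s; Re = 8.813e+04; ε/D = 3.98e-05; Haaland → f = 0.01845; ΔP_A = f(L/D)(ρV²/2) = 6.556e+05 Pa.
Pipe B: V = Q/A = 0.01252/0.00134 = 9.343 m/s; Re = 9.112e+04; ε/D = 7.26e-05; Haaland → f = 0.01847; ΔP_B = f(L/D)(ρV²/2) = 1.613e+07 Pa.
ΔP_A/ΔP_B = 6.556e+05/1.613e+07 = 0.0406.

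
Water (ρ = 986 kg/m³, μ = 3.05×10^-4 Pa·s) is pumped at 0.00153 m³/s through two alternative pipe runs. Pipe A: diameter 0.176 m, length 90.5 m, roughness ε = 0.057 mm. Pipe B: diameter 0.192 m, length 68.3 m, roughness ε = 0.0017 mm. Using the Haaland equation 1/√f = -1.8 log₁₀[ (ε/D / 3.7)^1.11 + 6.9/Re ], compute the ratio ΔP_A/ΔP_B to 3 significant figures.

Pipe A: V = Q/A = 0.00153/0.02433 = 0.06289 m/s; Re = 3.578e+04; ε/D = 0.000324; Haaland → f = 0.02317; ΔP_A = f(L/D)(ρV²/2) = 23.23 Pa.
Pipe B: V = Q/A = 0.00153/0.02895 = 0.05284 m/s; Re = 3.28e+04; ε/D = 8.85e-06; Haaland → f = 0.02284; ΔP_B = f(L/D)(ρV²/2) = 11.19 Pa.
ΔP_A/ΔP_B = 23.23/11.19 = 2.08.

ΔP_A/ΔP_B ≈ 2.08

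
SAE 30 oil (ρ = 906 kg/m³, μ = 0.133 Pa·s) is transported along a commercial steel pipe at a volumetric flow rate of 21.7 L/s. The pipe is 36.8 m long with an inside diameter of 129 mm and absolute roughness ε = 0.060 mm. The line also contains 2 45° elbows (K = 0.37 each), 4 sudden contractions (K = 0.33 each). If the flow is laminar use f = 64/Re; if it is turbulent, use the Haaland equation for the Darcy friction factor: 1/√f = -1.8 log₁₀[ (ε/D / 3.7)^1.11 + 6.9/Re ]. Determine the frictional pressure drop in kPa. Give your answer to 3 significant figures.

ΔP ≈ 18.2 kPa

Q = 21.7 L/s = 21.7/1000 = 0.0217 m³/s.
Cross-sectional area A = πD²/4 = π(0.129)²/4 = 0.01307 m²; mean velocity V = Q/A = 0.0217/0.01307 = 1.66 m/s.
Reynolds number Re = ρVD/μ = 906 · 1.66 · 0.129 / 0.133 = 1459.
Re < 2300 → laminar flow, so f = 64/Re = 64/1459 = 0.04387 (the turbulent correlation is not needed).
Total minor-loss coefficient ΣK = 2·0.37 + 4·0.33 = 2.06.
ΔP = [f·L/D + ΣK]·(ρV²/2) = [0.04387·36.8/0.129 + 2.06]·(906·1.66²/2) = [12.51 + 2.06]·1249 = 1.82e+04 Pa.
ΔP = 1.82e+04 Pa = 18.2 kPa.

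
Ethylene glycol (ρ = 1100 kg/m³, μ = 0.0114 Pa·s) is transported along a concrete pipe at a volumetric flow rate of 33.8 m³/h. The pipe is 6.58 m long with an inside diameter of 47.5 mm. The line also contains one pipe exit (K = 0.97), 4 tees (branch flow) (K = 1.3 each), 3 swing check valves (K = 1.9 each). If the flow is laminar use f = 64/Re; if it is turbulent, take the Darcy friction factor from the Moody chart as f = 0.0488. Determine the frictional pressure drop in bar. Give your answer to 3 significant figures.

Q = 33.8 m³/h = 33.8/3600 = 0.009389 m³/s.
Cross-sectional area A = πD²/4 = π(0.0475)²/4 = 0.001772 m²; mean velocity V = Q/A = 0.009389/0.001772 = 5.298 m/s.
Reynolds number Re = ρVD/μ = 1100 · 5.298 · 0.0475 / 0.0114 = 2.428e+04.
Re > 4000 → turbulent; use the Moody-chart value f = 0.0488.
Total minor-loss coefficient ΣK = 1·0.97 + 4·1.3 + 3·1.9 = 11.9.
ΔP = [f·L/D + ΣK]·(ρV²/2) = [0.0488·6.58/0.0475 + 11.9]·(1100·5.298²/2) = [6.76 + 11.9]·1.544e+04 = 2.876e+05 Pa.
ΔP = 2.876e+05 Pa = 2.88 bar.

ΔP ≈ 2.88 bar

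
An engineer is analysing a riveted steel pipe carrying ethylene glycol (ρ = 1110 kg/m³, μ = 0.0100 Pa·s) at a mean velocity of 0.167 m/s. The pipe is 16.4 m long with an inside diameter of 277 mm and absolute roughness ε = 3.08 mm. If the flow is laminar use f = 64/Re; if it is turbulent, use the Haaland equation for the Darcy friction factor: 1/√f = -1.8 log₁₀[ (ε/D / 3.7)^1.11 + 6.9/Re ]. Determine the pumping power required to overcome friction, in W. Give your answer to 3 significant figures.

Reynolds number Re = ρVD/μ = 1110 · 0.167 · 0.277 / 0.01 = 5135.
Re > 4000 → turbulent. Relative roughness ε/D = 0.00308/0.277 = 0.0111. Haaland: 1/√f = -1.8 log₁₀[(0.0111/3.7)^1.11 + 6.9/5135] = -1.8 log₁₀[0.00159 + 0.00134] = 4.56, so f = 0.0481.
Darcy-Weisbach: ΔP = f(L/D)(ρV²/2) = 0.0481·(16.4/0.277)·(1110·0.167²/2) = 0.0481·59.21·15.48 = 44.08 Pa.
Q = V·A = 0.167·0.06026 = 0.01006 m³/s.
Pumping power P = QΔP = 0.01006·44.08 = 0.4436 W = 0.444 W.

P ≈ 0.444 W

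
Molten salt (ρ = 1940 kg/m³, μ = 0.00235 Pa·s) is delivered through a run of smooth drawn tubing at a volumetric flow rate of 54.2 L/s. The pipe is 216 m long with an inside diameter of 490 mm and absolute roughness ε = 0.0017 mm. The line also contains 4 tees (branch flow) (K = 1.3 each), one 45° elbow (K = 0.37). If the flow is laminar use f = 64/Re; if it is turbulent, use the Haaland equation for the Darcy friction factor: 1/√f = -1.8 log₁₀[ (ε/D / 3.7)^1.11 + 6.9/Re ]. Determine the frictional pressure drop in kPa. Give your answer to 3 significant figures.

ΔP ≈ 1.06 kPa

Q = 54.2 L/s = 54.2/1000 = 0.0542 m³/s.
Cross-sectional area A = πD²/4 = π(0.49)²/4 = 0.1886 m²; mean velocity V = Q/A = 0.0542/0.1886 = 0.2874 m/s.
Reynolds number Re = ρVD/μ = 1940 · 0.2874 · 0.49 / 0.00235 = 1.163e+05.
Re > 4000 → turbulent. Relative roughness ε/D = 1.7e-06/0.49 = 3.47e-06. Haaland: 1/√f = -1.8 log₁₀[(3.47e-06/3.7)^1.11 + 6.9/1.163e+05] = -1.8 log₁₀[2.04e-07 + 5.93e-05] = 7.605, so f = 0.01729.
Total minor-loss coefficient ΣK = 4·1.3 + 1·0.37 = 5.57.
ΔP = [f·L/D + ΣK]·(ρV²/2) = [0.01729·216/0.49 + 5.57]·(1940·0.2874²/2) = [7.621 + 5.57]·80.13 = 1057 Pa.
ΔP = 1057 Pa = 1.06 kPa.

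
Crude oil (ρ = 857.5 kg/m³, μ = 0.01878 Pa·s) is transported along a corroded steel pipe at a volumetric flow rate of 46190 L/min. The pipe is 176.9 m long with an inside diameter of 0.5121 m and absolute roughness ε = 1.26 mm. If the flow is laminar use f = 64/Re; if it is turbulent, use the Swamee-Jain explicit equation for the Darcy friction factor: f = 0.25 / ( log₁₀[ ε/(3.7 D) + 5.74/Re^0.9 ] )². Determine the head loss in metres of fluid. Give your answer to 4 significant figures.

Q = 46190 L/min = 46190/60000 = 0.7698 m³/s.
Cross-sectional area A = πD²/4 = π(0.5121)²/4 = 0.206 m²; mean velocity V = Q/A = 0.7698/0.206 = 3.738 m/s.
Reynolds number Re = ρVD/μ = 857.5 · 3.738 · 0.5121 / 0.0188 = 8.74e+04.
Re > 4000 → turbulent. Relative roughness ε/D = 0.00126/0.5121 = 0.00246. Swamee-Jain: f = 0.25/(log₁₀[0.00246/3.7 + 5.74/8.74e+04^0.9])² = 0.25/(log₁₀[0.000665 + 0.000205])² = 0.25/(-3.061)² = 0.02669.
Darcy-Weisbach: ΔP = f(L/D)(ρV²/2) = 0.02669·(176.9/0.5121)·(857.5·3.738²/2) = 0.02669·345.4·5990 = 5.522e+04 Pa.
Head loss h_f = ΔP/(ρg) = 5.522e+04/(857.5·9.81) = 6.565 m.

h_f ≈ 6.565 m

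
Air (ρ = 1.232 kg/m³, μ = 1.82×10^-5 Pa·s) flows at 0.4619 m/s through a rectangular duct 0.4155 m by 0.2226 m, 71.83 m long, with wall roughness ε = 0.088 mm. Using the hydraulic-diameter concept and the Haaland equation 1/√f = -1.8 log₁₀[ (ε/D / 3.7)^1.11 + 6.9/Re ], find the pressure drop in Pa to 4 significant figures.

Hydraulic diameter D_h = 4A/P = 4·(0.4155·0.2226)/(2·(0.4155+0.2226)) = 0.37/1.276 = 0.2899 m.
Re = ρVD_h/μ = 1.232·0.4619·0.2899/1.82e-05 = 9064.
ε/D_h = 8.8e-05/0.2899 = 0.000304; Haaland gives 1/√f = -1.8 log₁₀[2.91e-05+0.000761] = 5.584, so f = 0.03207.
ΔP = f(L/D_h)(ρV²/2) = 0.03207·71.83/0.2899·0.1314 = 1.044 Pa.

ΔP ≈ 1.044 Pa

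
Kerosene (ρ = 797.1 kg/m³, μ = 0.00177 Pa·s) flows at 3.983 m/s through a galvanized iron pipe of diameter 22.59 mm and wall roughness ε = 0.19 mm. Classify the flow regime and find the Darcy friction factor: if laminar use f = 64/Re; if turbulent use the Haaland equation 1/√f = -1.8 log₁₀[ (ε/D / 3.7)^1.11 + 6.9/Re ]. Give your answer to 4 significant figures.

f ≈ 0.03734

Re = ρVD/μ = 797.1·3.983·0.02259/0.00177 = 4.052e+04.
Re > 4000 → turbulent. ε/D = 0.00019/0.02259 = 0.00841; Haaland: 1/√f = -1.8 log₁₀[0.00116 + 0.00017] = 5.175, so f = 0.03734.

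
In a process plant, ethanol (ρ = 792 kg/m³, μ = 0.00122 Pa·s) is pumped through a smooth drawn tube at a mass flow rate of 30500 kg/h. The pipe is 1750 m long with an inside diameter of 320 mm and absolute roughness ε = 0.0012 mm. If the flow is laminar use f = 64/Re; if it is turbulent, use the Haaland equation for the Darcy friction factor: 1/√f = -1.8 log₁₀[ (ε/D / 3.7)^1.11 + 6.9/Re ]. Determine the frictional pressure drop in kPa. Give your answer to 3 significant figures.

ΔP ≈ 0.911 kPa

ṁ = 30500 kg/h = 30500/3600 = 8.472 kg/s.
A = πD²/4 = π(0.32)²/4 = 0.08042 m²; mean velocity V = ṁ/(ρA) = 8.472/(792 · 0.08042) = 0.133 m/s.
Reynolds number Re = ρVD/μ = 792 · 0.133 · 0.32 / 0.00122 = 2.763e+04.
Re > 4000 → turbulent. Relative roughness ε/D = 1.2e-06/0.32 = 3.75e-06. Haaland: 1/√f = -1.8 log₁₀[(3.75e-06/3.7)^1.11 + 6.9/2.763e+04] = -1.8 log₁₀[2.22e-07 + 0.00025] = 6.484, so f = 0.02379.
Darcy-Weisbach: ΔP = f(L/D)(ρV²/2) = 0.02379·(1750/0.32)·(792·0.133²/2) = 0.02379·5469·7.006 = 911.3 Pa.
ΔP = 911.3 Pa = 0.911 kPa.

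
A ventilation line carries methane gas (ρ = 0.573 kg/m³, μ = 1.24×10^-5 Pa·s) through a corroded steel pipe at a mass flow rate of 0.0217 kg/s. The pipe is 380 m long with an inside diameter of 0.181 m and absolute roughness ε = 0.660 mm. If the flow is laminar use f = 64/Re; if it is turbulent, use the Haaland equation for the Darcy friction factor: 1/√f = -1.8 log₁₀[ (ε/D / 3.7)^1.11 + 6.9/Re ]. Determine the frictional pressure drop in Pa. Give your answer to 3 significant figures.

ΔP ≈ 45.0 Pa

A = πD²/4 = π(0.181)²/4 = 0.02573 m²; mean velocity V = ṁ/(ρA) = 0.0217/(0.573 · 0.02573) = 1.472 m/s.
Reynolds number Re = ρVD/μ = 0.573 · 1.472 · 0.181 / 1.24e-05 = 1.231e+04.
Re > 4000 → turbulent. Relative roughness ε/D = 0.00066/0.181 = 0.00365. Haaland: 1/√f = -1.8 log₁₀[(0.00365/3.7)^1.11 + 6.9/1.231e+04] = -1.8 log₁₀[0.00046 + 0.000561] = 5.384, so f = 0.0345.
Darcy-Weisbach: ΔP = f(L/D)(ρV²/2) = 0.0345·(380/0.181)·(0.573·1.472²/2) = 0.0345·2099·0.6206 = 44.95 Pa.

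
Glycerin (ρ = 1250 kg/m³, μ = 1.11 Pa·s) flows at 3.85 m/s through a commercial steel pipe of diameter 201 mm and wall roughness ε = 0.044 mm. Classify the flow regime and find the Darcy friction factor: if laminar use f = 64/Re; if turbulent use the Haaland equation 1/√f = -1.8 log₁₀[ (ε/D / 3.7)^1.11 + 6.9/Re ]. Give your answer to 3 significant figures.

f ≈ 0.0734

Re = ρVD/μ = 1250·3.85·0.201/1.11 = 871.5.
Re < 2300 → laminar, so f = 64/Re = 0.07344 (roughness is irrelevant in laminar flow).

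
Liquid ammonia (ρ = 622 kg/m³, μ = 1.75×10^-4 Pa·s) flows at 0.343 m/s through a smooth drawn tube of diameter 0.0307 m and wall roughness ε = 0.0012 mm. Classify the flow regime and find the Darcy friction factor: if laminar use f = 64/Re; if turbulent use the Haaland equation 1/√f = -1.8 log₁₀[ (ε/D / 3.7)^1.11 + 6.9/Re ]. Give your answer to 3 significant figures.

Re = ρVD/μ = 622·0.343·0.0307/0.000175 = 3.743e+04.
Re > 4000 → turbulent. ε/D = 1.2e-06/0.0307 = 3.91e-05; Haaland: 1/√f = -1.8 log₁₀[3e-06 + 0.000184] = 6.709, so f = 0.02222.

f ≈ 0.0222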